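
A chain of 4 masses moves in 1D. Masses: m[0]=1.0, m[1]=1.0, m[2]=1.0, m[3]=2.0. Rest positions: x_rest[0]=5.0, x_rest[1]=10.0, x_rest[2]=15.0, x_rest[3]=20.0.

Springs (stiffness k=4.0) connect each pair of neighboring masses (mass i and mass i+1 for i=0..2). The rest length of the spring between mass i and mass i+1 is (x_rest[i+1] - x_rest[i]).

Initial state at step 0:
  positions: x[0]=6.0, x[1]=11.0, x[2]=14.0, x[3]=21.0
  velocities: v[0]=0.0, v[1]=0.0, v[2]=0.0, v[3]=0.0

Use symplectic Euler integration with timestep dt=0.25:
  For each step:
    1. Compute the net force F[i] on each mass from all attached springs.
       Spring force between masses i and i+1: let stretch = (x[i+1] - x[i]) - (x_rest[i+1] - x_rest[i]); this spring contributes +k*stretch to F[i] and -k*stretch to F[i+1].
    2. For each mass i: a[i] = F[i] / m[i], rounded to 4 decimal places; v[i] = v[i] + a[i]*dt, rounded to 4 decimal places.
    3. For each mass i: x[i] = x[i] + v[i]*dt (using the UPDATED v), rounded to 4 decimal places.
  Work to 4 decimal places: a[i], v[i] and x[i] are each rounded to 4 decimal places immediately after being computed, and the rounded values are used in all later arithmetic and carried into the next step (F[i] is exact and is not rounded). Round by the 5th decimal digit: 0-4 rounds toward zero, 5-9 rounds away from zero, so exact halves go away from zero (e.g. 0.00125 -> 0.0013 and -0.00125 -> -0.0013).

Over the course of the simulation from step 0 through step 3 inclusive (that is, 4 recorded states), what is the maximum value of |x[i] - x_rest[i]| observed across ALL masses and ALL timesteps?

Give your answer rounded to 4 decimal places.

Answer: 2.0703

Derivation:
Step 0: x=[6.0000 11.0000 14.0000 21.0000] v=[0.0000 0.0000 0.0000 0.0000]
Step 1: x=[6.0000 10.5000 15.0000 20.7500] v=[0.0000 -2.0000 4.0000 -1.0000]
Step 2: x=[5.8750 10.0000 16.3125 20.4063] v=[-0.5000 -2.0000 5.2500 -1.3750]
Step 3: x=[5.5313 10.0469 17.0703 20.1758] v=[-1.3750 0.1875 3.0313 -0.9219]
Max displacement = 2.0703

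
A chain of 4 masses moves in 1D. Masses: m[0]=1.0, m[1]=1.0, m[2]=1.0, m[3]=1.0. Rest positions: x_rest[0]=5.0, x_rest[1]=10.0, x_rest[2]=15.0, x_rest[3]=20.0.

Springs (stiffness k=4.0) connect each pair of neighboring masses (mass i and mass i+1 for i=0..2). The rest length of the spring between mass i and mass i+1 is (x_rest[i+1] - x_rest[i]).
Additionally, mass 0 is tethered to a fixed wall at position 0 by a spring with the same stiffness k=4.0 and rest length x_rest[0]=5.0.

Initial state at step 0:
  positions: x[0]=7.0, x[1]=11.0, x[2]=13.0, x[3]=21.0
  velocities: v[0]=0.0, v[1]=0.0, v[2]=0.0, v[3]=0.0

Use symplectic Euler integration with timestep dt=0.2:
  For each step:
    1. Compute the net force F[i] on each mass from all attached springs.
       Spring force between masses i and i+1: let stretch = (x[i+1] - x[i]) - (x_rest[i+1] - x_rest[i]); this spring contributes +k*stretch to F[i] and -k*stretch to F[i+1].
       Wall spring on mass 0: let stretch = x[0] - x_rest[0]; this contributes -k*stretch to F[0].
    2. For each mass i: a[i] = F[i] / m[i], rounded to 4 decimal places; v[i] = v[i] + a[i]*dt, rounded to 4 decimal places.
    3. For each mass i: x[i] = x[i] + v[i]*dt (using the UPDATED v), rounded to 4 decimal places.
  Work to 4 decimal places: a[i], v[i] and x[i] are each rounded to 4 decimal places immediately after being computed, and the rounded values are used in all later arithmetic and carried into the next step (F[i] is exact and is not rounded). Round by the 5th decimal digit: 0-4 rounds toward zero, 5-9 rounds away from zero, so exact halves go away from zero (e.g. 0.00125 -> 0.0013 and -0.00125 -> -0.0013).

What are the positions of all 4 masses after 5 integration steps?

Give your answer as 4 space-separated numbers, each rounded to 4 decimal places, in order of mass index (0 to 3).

Step 0: x=[7.0000 11.0000 13.0000 21.0000] v=[0.0000 0.0000 0.0000 0.0000]
Step 1: x=[6.5200 10.6800 13.9600 20.5200] v=[-2.4000 -1.6000 4.8000 -2.4000]
Step 2: x=[5.6624 10.2192 15.4448 19.7904] v=[-4.2880 -2.3040 7.4240 -3.6480]
Step 3: x=[4.6279 9.8654 16.7888 19.1655] v=[-5.1725 -1.7690 6.7200 -3.1245]
Step 4: x=[3.6909 9.7813 17.4053 18.9603] v=[-4.6848 -0.4203 3.0826 -1.0259]
Step 5: x=[3.1379 9.9426 17.0508 19.3063] v=[-2.7652 0.8066 -1.7726 1.7301]

Answer: 3.1379 9.9426 17.0508 19.3063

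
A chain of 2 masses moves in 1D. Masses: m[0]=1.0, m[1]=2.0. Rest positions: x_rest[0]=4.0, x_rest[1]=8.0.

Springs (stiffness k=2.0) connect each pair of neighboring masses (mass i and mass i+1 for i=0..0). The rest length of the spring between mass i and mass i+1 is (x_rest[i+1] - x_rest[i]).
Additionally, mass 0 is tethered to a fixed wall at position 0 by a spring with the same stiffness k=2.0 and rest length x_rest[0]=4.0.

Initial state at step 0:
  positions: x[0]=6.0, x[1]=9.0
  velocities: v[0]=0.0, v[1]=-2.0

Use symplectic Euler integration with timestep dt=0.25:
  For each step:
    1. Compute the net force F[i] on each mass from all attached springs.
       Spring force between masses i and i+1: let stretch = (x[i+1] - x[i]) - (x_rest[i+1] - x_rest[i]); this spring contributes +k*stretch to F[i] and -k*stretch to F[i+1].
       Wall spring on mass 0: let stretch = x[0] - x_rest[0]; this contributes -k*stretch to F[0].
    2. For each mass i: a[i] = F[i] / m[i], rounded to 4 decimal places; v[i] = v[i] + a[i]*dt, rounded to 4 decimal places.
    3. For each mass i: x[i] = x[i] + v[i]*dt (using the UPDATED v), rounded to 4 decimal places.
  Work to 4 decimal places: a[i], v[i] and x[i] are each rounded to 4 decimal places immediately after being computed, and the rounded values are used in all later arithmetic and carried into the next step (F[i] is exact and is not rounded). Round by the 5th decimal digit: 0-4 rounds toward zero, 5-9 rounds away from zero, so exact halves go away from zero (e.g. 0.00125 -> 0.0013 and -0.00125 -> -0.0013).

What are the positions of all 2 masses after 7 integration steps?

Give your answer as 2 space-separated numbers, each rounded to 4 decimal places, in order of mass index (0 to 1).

Step 0: x=[6.0000 9.0000] v=[0.0000 -2.0000]
Step 1: x=[5.6250 8.5625] v=[-1.5000 -1.7500]
Step 2: x=[4.9141 8.1914] v=[-2.8438 -1.4844]
Step 3: x=[3.9986 7.8655] v=[-3.6622 -1.3037]
Step 4: x=[3.0666 7.5479] v=[-3.7281 -1.2704]
Step 5: x=[2.3114 7.2002] v=[-3.0208 -1.3907]
Step 6: x=[1.8784 6.7970] v=[-1.7321 -1.6129]
Step 7: x=[1.8254 6.3364] v=[-0.2120 -1.8426]

Answer: 1.8254 6.3364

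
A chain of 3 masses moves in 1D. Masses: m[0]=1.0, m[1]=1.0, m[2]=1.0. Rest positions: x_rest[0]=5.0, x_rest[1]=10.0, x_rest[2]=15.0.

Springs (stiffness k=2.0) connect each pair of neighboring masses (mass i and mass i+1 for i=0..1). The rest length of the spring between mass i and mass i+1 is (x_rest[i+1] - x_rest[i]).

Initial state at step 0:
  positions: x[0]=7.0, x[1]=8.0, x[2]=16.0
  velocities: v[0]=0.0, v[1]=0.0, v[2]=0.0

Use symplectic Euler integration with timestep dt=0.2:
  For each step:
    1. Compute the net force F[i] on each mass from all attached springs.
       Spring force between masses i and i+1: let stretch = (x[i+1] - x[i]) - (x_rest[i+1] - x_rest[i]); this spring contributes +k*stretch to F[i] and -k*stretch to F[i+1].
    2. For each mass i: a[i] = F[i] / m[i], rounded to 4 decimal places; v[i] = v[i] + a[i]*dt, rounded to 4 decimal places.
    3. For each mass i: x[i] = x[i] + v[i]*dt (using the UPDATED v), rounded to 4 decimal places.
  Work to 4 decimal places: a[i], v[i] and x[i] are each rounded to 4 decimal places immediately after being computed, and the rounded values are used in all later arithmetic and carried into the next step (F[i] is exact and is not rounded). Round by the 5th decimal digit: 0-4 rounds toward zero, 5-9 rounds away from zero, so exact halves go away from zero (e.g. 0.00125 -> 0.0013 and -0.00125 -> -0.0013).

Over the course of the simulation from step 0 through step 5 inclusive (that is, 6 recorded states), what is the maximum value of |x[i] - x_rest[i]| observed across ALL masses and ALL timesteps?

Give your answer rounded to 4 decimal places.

Step 0: x=[7.0000 8.0000 16.0000] v=[0.0000 0.0000 0.0000]
Step 1: x=[6.6800 8.5600 15.7600] v=[-1.6000 2.8000 -1.2000]
Step 2: x=[6.1104 9.5456 15.3440] v=[-2.8480 4.9280 -2.0800]
Step 3: x=[5.4156 10.7203 14.8641] v=[-3.4739 5.8733 -2.3994]
Step 4: x=[4.7452 11.8021 14.4527] v=[-3.3520 5.4089 -2.0569]
Step 5: x=[4.2394 12.5314 14.2293] v=[-2.5292 3.6464 -1.1171]
Max displacement = 2.5314

Answer: 2.5314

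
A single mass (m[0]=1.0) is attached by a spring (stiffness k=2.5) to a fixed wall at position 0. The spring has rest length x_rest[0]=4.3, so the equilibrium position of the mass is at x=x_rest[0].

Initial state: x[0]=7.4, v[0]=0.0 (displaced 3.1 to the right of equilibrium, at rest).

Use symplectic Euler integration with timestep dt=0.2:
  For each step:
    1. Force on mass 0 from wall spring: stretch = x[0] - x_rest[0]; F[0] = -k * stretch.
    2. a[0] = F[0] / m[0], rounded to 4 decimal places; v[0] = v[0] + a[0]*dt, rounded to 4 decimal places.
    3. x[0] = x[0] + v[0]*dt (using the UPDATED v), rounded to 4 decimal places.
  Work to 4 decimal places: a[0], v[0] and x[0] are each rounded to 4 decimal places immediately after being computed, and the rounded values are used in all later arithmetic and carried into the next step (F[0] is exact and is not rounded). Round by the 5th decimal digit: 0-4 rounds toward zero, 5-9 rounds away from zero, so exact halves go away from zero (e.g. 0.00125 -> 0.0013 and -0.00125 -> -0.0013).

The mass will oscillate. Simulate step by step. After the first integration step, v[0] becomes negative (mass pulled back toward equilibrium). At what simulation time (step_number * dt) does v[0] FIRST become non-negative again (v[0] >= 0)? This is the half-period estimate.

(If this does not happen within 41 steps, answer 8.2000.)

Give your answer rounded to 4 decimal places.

Step 0: x=[7.4000] v=[0.0000]
Step 1: x=[7.0900] v=[-1.5500]
Step 2: x=[6.5010] v=[-2.9450]
Step 3: x=[5.6919] v=[-4.0455]
Step 4: x=[4.7436] v=[-4.7415]
Step 5: x=[3.7509] v=[-4.9633]
Step 6: x=[2.8132] v=[-4.6887]
Step 7: x=[2.0241] v=[-3.9453]
Step 8: x=[1.4626] v=[-2.8073]
Step 9: x=[1.1849] v=[-1.3886]
Step 10: x=[1.2187] v=[0.1690]
First v>=0 after going negative at step 10, time=2.0000

Answer: 2.0000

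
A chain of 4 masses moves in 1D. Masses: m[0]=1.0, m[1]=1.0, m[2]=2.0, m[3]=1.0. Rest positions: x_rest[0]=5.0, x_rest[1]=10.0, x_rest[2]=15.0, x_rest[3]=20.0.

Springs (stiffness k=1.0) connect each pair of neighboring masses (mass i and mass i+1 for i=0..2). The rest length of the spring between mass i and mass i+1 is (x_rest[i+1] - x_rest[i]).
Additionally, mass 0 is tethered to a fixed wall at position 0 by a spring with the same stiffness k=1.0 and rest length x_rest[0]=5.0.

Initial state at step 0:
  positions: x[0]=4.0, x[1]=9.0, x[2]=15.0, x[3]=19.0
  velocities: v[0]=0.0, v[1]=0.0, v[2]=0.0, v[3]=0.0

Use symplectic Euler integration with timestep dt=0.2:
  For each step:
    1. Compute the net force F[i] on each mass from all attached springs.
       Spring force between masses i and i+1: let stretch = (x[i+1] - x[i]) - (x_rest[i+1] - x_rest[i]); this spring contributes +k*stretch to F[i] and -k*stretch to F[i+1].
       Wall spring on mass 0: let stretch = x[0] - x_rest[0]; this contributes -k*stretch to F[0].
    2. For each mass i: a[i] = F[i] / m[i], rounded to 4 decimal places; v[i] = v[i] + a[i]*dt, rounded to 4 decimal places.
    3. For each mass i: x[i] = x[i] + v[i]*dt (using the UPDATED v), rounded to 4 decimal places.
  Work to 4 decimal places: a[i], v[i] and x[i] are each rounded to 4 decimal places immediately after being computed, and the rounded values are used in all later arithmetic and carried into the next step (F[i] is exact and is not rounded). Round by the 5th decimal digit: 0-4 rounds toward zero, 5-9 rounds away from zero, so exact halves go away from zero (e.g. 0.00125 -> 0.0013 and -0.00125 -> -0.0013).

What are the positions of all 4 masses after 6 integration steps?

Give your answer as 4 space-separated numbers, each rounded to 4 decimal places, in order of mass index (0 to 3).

Answer: 4.7285 9.6413 14.3634 19.6366

Derivation:
Step 0: x=[4.0000 9.0000 15.0000 19.0000] v=[0.0000 0.0000 0.0000 0.0000]
Step 1: x=[4.0400 9.0400 14.9600 19.0400] v=[0.2000 0.2000 -0.2000 0.2000]
Step 2: x=[4.1184 9.1168 14.8832 19.1168] v=[0.3920 0.3840 -0.3840 0.3840]
Step 3: x=[4.2320 9.2243 14.7757 19.2243] v=[0.5680 0.5376 -0.5373 0.5373]
Step 4: x=[4.3760 9.3542 14.6462 19.3538] v=[0.7201 0.6494 -0.6476 0.6476]
Step 5: x=[4.5441 9.4966 14.5050 19.4950] v=[0.8405 0.7122 -0.7060 0.7061]
Step 6: x=[4.7285 9.6413 14.3634 19.6366] v=[0.9222 0.7234 -0.7078 0.7081]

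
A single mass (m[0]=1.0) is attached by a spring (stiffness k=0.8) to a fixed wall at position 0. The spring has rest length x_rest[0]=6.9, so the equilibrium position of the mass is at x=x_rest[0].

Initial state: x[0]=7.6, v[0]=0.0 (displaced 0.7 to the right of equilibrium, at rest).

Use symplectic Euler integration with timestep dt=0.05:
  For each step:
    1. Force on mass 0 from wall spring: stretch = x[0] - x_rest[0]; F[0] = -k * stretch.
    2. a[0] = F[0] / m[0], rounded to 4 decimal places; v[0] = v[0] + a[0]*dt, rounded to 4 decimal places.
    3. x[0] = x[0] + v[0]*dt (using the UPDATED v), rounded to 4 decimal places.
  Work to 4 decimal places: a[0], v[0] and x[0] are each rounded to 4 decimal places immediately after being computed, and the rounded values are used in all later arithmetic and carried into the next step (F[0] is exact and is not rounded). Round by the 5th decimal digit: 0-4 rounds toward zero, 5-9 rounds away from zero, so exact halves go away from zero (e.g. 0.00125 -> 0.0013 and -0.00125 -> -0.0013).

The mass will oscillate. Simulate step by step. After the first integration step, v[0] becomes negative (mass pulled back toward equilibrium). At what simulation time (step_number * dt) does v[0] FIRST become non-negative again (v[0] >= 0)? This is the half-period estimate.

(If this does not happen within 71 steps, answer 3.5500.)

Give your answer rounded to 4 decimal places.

Step 0: x=[7.6000] v=[0.0000]
Step 1: x=[7.5986] v=[-0.0280]
Step 2: x=[7.5958] v=[-0.0559]
Step 3: x=[7.5916] v=[-0.0837]
Step 4: x=[7.5860] v=[-0.1114]
Step 5: x=[7.5791] v=[-0.1388]
Step 6: x=[7.5708] v=[-0.1660]
Step 7: x=[7.5612] v=[-0.1928]
Step 8: x=[7.5502] v=[-0.2193]
Step 9: x=[7.5379] v=[-0.2453]
Step 10: x=[7.5244] v=[-0.2708]
Step 11: x=[7.5096] v=[-0.2958]
Step 12: x=[7.4936] v=[-0.3202]
Step 13: x=[7.4764] v=[-0.3439]
Step 14: x=[7.4581] v=[-0.3670]
Step 15: x=[7.4386] v=[-0.3893]
Step 16: x=[7.4181] v=[-0.4108]
Step 17: x=[7.3965] v=[-0.4315]
Step 18: x=[7.3739] v=[-0.4514]
Step 19: x=[7.3504] v=[-0.4704]
Step 20: x=[7.3260] v=[-0.4884]
Step 21: x=[7.3007] v=[-0.5054]
Step 22: x=[7.2746] v=[-0.5214]
Step 23: x=[7.2478] v=[-0.5364]
Step 24: x=[7.2203] v=[-0.5503]
Step 25: x=[7.1921] v=[-0.5631]
Step 26: x=[7.1634] v=[-0.5748]
Step 27: x=[7.1341] v=[-0.5853]
Step 28: x=[7.1044] v=[-0.5947]
Step 29: x=[7.0743] v=[-0.6029]
Step 30: x=[7.0438] v=[-0.6099]
Step 31: x=[7.0130] v=[-0.6157]
Step 32: x=[6.9820] v=[-0.6202]
Step 33: x=[6.9508] v=[-0.6235]
Step 34: x=[6.9195] v=[-0.6255]
Step 35: x=[6.8882] v=[-0.6263]
Step 36: x=[6.8569] v=[-0.6258]
Step 37: x=[6.8257] v=[-0.6241]
Step 38: x=[6.7946] v=[-0.6211]
Step 39: x=[6.7638] v=[-0.6169]
Step 40: x=[6.7332] v=[-0.6115]
Step 41: x=[6.7030] v=[-0.6048]
Step 42: x=[6.6732] v=[-0.5969]
Step 43: x=[6.6438] v=[-0.5878]
Step 44: x=[6.6149] v=[-0.5776]
Step 45: x=[6.5866] v=[-0.5662]
Step 46: x=[6.5589] v=[-0.5537]
Step 47: x=[6.5319] v=[-0.5401]
Step 48: x=[6.5056] v=[-0.5254]
Step 49: x=[6.4801] v=[-0.5096]
Step 50: x=[6.4555] v=[-0.4928]
Step 51: x=[6.4318] v=[-0.4750]
Step 52: x=[6.4090] v=[-0.4563]
Step 53: x=[6.3872] v=[-0.4367]
Step 54: x=[6.3664] v=[-0.4162]
Step 55: x=[6.3467] v=[-0.3949]
Step 56: x=[6.3281] v=[-0.3728]
Step 57: x=[6.3106] v=[-0.3499]
Step 58: x=[6.2943] v=[-0.3263]
Step 59: x=[6.2792] v=[-0.3021]
Step 60: x=[6.2653] v=[-0.2773]
Step 61: x=[6.2527] v=[-0.2519]
Step 62: x=[6.2414] v=[-0.2260]
Step 63: x=[6.2314] v=[-0.1997]
Step 64: x=[6.2228] v=[-0.1730]
Step 65: x=[6.2155] v=[-0.1459]
Step 66: x=[6.2096] v=[-0.1185]
Step 67: x=[6.2051] v=[-0.0909]
Step 68: x=[6.2019] v=[-0.0631]
Step 69: x=[6.2001] v=[-0.0352]
Step 70: x=[6.1997] v=[-0.0072]
Step 71: x=[6.2007] v=[0.0208]
First v>=0 after going negative at step 71, time=3.5500

Answer: 3.5500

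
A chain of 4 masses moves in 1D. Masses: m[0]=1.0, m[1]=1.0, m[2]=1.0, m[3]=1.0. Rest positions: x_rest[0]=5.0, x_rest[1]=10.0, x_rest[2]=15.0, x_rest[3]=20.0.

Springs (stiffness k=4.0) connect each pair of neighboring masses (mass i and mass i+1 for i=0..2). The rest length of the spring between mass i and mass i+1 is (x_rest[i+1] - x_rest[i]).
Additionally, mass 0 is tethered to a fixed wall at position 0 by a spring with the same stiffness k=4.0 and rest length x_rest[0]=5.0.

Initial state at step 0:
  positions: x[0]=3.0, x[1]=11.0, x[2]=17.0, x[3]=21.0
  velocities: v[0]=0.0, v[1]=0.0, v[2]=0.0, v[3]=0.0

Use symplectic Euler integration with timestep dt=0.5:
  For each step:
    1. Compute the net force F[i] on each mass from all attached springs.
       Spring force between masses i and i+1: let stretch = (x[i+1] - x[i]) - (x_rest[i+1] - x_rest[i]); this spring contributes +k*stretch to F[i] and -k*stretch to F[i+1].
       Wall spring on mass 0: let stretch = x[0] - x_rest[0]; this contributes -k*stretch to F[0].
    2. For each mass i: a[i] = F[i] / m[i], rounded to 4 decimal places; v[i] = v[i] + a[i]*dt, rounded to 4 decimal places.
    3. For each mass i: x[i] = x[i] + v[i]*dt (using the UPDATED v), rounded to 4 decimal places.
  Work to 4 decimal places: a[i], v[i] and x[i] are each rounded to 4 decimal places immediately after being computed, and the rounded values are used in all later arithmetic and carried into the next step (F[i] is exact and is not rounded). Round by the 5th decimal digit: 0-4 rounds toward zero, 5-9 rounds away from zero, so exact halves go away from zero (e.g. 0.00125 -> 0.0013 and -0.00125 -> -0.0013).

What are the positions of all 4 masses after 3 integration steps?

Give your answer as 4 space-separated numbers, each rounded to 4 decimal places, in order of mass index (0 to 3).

Step 0: x=[3.0000 11.0000 17.0000 21.0000] v=[0.0000 0.0000 0.0000 0.0000]
Step 1: x=[8.0000 9.0000 15.0000 22.0000] v=[10.0000 -4.0000 -4.0000 2.0000]
Step 2: x=[6.0000 12.0000 14.0000 21.0000] v=[-4.0000 6.0000 -2.0000 -2.0000]
Step 3: x=[4.0000 11.0000 18.0000 18.0000] v=[-4.0000 -2.0000 8.0000 -6.0000]

Answer: 4.0000 11.0000 18.0000 18.0000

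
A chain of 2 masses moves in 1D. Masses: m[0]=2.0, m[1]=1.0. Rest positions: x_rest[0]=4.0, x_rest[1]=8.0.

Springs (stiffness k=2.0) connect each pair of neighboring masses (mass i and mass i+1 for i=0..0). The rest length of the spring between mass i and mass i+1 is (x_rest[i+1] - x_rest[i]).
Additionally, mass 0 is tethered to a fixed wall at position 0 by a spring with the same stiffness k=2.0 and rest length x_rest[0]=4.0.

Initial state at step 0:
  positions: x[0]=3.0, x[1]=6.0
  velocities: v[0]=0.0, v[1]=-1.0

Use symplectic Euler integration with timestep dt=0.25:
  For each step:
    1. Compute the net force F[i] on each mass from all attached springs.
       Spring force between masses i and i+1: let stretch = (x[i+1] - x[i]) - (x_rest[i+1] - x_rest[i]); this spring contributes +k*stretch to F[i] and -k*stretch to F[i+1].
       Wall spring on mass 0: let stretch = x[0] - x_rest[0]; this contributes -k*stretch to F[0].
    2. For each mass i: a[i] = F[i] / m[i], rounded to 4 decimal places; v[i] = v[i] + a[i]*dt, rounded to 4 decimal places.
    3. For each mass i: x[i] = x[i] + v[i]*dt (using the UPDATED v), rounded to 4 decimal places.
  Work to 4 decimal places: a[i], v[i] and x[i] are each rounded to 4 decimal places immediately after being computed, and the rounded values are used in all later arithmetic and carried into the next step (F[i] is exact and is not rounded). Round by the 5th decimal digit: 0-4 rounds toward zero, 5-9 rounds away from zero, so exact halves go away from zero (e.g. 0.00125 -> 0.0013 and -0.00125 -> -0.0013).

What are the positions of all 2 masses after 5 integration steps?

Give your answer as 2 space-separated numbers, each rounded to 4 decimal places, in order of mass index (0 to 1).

Answer: 2.9853 6.6663

Derivation:
Step 0: x=[3.0000 6.0000] v=[0.0000 -1.0000]
Step 1: x=[3.0000 5.8750] v=[0.0000 -0.5000]
Step 2: x=[2.9922 5.8906] v=[-0.0313 0.0625]
Step 3: x=[2.9785 6.0439] v=[-0.0548 0.6133]
Step 4: x=[2.9702 6.3141] v=[-0.0331 1.0806]
Step 5: x=[2.9853 6.6663] v=[0.0603 1.4087]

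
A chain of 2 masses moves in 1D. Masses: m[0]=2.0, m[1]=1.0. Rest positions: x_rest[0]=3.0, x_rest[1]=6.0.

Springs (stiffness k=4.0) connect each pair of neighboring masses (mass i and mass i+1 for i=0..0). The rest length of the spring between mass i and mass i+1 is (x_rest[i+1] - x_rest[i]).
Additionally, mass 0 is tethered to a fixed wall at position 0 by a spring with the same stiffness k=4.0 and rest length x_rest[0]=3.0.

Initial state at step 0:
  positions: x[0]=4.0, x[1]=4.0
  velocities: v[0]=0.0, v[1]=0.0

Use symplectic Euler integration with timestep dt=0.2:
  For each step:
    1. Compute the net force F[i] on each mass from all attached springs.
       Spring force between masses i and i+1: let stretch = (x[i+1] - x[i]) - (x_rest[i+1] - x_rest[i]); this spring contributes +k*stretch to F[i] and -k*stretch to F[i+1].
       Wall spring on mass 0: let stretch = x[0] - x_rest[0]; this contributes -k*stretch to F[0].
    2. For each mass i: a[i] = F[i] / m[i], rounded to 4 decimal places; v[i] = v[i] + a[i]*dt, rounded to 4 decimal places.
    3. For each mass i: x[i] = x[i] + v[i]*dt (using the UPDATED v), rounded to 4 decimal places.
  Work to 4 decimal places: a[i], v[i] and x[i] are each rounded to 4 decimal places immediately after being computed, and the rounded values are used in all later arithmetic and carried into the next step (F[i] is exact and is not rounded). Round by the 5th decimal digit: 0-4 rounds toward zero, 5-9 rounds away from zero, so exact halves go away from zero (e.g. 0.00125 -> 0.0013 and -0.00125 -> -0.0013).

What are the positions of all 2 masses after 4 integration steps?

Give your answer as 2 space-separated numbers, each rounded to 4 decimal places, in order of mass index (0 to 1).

Answer: 1.9787 7.1142

Derivation:
Step 0: x=[4.0000 4.0000] v=[0.0000 0.0000]
Step 1: x=[3.6800 4.4800] v=[-1.6000 2.4000]
Step 2: x=[3.1296 5.3120] v=[-2.7520 4.1600]
Step 3: x=[2.5034 6.2748] v=[-3.1309 4.8141]
Step 4: x=[1.9787 7.1142] v=[-2.6237 4.1970]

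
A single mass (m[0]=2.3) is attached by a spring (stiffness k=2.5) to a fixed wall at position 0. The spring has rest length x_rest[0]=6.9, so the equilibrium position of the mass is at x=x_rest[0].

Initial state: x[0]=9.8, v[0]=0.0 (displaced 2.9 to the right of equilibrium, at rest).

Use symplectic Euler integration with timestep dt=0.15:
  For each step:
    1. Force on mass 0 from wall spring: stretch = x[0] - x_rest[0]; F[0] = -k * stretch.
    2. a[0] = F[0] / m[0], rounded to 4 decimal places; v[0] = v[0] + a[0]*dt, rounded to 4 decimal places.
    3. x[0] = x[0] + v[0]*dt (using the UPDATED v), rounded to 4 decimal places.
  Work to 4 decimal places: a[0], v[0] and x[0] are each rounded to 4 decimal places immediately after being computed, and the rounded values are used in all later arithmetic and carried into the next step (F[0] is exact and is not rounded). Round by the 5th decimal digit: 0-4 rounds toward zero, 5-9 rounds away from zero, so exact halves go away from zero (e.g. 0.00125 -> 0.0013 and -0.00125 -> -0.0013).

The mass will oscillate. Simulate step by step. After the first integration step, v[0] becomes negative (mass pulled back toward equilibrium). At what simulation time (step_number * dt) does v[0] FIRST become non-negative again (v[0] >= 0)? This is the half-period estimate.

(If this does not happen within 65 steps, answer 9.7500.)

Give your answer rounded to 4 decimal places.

Step 0: x=[9.8000] v=[0.0000]
Step 1: x=[9.7291] v=[-0.4728]
Step 2: x=[9.5890] v=[-0.9341]
Step 3: x=[9.3831] v=[-1.3725]
Step 4: x=[9.1165] v=[-1.7774]
Step 5: x=[8.7957] v=[-2.1388]
Step 6: x=[8.4285] v=[-2.4479]
Step 7: x=[8.0239] v=[-2.6971]
Step 8: x=[7.5919] v=[-2.8803]
Step 9: x=[7.1429] v=[-2.9931]
Step 10: x=[6.6880] v=[-3.0327]
Step 11: x=[6.2383] v=[-2.9981]
Step 12: x=[5.8048] v=[-2.8902]
Step 13: x=[5.3981] v=[-2.7116]
Step 14: x=[5.0281] v=[-2.4667]
Step 15: x=[4.7039] v=[-2.1615]
Step 16: x=[4.4334] v=[-1.8034]
Step 17: x=[4.2232] v=[-1.4012]
Step 18: x=[4.0785] v=[-0.9648]
Step 19: x=[4.0028] v=[-0.5048]
Step 20: x=[3.9979] v=[-0.0324]
Step 21: x=[4.0640] v=[0.4408]
First v>=0 after going negative at step 21, time=3.1500

Answer: 3.1500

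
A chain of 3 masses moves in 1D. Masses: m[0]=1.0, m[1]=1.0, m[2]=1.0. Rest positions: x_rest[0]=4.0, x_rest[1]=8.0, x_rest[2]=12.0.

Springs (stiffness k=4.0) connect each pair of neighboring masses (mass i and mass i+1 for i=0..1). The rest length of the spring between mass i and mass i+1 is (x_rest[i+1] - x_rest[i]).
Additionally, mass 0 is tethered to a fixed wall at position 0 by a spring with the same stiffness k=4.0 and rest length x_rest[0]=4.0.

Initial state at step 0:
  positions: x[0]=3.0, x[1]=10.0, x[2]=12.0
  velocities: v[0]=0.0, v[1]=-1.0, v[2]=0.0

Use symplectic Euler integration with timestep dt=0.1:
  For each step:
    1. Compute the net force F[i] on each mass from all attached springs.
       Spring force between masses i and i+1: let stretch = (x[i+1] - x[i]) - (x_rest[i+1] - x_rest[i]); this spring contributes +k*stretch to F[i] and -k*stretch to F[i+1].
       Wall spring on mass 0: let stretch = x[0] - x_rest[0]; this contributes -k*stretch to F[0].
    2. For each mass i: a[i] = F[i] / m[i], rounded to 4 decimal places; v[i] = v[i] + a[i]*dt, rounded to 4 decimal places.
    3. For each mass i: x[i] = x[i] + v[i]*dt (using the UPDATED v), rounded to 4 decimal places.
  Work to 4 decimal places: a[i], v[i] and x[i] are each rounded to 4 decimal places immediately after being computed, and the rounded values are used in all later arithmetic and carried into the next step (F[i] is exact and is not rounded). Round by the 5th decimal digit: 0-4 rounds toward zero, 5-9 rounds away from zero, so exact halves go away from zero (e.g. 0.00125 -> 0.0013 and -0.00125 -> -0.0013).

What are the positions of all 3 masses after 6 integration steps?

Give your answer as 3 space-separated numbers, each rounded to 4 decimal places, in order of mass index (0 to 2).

Answer: 5.0073 6.9618 12.8962

Derivation:
Step 0: x=[3.0000 10.0000 12.0000] v=[0.0000 -1.0000 0.0000]
Step 1: x=[3.1600 9.7000 12.0800] v=[1.6000 -3.0000 0.8000]
Step 2: x=[3.4552 9.2336 12.2248] v=[2.9520 -4.6640 1.4480]
Step 3: x=[3.8433 8.6557 12.4100] v=[3.8813 -5.7789 1.8515]
Step 4: x=[4.2702 8.0355 12.6050] v=[4.2689 -6.2021 1.9498]
Step 5: x=[4.6769 7.4475 12.7772] v=[4.0669 -5.8804 1.7220]
Step 6: x=[5.0073 6.9618 12.8962] v=[3.3044 -4.8568 1.1901]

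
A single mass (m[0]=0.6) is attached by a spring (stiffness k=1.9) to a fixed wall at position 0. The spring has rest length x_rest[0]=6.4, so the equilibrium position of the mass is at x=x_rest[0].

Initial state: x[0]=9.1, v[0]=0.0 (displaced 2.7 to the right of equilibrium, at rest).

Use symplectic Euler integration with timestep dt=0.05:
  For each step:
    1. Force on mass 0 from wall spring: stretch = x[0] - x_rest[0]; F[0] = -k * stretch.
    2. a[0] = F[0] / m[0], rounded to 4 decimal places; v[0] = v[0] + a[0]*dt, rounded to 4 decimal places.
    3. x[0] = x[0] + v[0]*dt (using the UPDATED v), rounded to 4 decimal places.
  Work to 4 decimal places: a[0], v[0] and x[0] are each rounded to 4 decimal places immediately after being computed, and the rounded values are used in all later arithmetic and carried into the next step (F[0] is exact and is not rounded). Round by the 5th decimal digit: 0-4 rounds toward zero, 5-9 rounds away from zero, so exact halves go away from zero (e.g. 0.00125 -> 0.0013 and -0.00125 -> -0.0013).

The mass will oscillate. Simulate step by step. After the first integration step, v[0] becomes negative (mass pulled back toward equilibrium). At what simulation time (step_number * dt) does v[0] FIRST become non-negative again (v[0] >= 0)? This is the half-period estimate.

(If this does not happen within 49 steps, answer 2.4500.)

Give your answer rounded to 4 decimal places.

Answer: 1.8000

Derivation:
Step 0: x=[9.1000] v=[0.0000]
Step 1: x=[9.0786] v=[-0.4275]
Step 2: x=[9.0360] v=[-0.8516]
Step 3: x=[8.9726] v=[-1.2690]
Step 4: x=[8.8888] v=[-1.6763]
Step 5: x=[8.7853] v=[-2.0704]
Step 6: x=[8.6629] v=[-2.4481]
Step 7: x=[8.5226] v=[-2.8064]
Step 8: x=[8.3655] v=[-3.1425]
Step 9: x=[8.1928] v=[-3.4537]
Step 10: x=[8.0059] v=[-3.7376]
Step 11: x=[7.8063] v=[-3.9919]
Step 12: x=[7.5956] v=[-4.2146]
Step 13: x=[7.3754] v=[-4.4039]
Step 14: x=[7.1475] v=[-4.5583]
Step 15: x=[6.9137] v=[-4.6767]
Step 16: x=[6.6758] v=[-4.7580]
Step 17: x=[6.4357] v=[-4.8017]
Step 18: x=[6.1953] v=[-4.8074]
Step 19: x=[5.9566] v=[-4.7750]
Step 20: x=[5.7214] v=[-4.7048]
Step 21: x=[5.4915] v=[-4.5974]
Step 22: x=[5.2688] v=[-4.4536]
Step 23: x=[5.0551] v=[-4.2745]
Step 24: x=[4.8520] v=[-4.0616]
Step 25: x=[4.6612] v=[-3.8165]
Step 26: x=[4.4841] v=[-3.5412]
Step 27: x=[4.3222] v=[-3.2379]
Step 28: x=[4.1768] v=[-2.9089]
Step 29: x=[4.0490] v=[-2.5569]
Step 30: x=[3.9398] v=[-2.1847]
Step 31: x=[3.8500] v=[-1.7952]
Step 32: x=[3.7804] v=[-1.3915]
Step 33: x=[3.7316] v=[-0.9767]
Step 34: x=[3.7039] v=[-0.5542]
Step 35: x=[3.6975] v=[-0.1273]
Step 36: x=[3.7125] v=[0.3006]
First v>=0 after going negative at step 36, time=1.8000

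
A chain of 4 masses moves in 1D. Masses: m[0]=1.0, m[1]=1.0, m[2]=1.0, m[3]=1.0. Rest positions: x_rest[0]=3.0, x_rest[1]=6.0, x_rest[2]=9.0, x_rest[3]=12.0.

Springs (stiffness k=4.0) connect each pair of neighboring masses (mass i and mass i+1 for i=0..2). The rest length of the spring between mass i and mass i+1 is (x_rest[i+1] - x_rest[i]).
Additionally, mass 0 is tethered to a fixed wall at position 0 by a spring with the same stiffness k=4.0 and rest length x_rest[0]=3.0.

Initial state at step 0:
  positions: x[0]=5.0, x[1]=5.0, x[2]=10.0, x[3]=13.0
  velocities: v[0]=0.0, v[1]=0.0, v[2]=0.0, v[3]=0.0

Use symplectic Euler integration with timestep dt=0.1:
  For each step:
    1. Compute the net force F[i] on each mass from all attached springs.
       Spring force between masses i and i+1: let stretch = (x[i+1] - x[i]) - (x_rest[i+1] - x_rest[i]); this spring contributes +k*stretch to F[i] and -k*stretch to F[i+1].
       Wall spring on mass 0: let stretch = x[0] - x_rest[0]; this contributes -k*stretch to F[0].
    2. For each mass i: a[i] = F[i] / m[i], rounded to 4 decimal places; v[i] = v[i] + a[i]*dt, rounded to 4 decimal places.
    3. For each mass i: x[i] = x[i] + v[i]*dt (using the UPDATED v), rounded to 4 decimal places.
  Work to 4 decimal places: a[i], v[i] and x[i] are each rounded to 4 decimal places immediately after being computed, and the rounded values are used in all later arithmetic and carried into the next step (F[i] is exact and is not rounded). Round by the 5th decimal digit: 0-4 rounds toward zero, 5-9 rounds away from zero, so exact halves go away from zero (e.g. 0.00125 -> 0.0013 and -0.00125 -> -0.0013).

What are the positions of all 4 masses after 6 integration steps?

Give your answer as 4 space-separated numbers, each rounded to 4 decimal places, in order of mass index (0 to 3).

Answer: 2.2443 7.5855 9.1450 12.8298

Derivation:
Step 0: x=[5.0000 5.0000 10.0000 13.0000] v=[0.0000 0.0000 0.0000 0.0000]
Step 1: x=[4.8000 5.2000 9.9200 13.0000] v=[-2.0000 2.0000 -0.8000 0.0000]
Step 2: x=[4.4240 5.5728 9.7744 12.9968] v=[-3.7600 3.7280 -1.4560 -0.0320]
Step 3: x=[3.9170 6.0677 9.5896 12.9847] v=[-5.0701 4.9491 -1.8477 -0.1210]
Step 4: x=[3.3393 6.6175 9.3998 12.9568] v=[-5.7766 5.4976 -1.8984 -0.2790]
Step 5: x=[2.7592 7.1474 9.2410 12.9066] v=[-5.8010 5.2992 -1.5885 -0.5018]
Step 6: x=[2.2443 7.5855 9.1450 12.8298] v=[-5.1494 4.3814 -0.9597 -0.7680]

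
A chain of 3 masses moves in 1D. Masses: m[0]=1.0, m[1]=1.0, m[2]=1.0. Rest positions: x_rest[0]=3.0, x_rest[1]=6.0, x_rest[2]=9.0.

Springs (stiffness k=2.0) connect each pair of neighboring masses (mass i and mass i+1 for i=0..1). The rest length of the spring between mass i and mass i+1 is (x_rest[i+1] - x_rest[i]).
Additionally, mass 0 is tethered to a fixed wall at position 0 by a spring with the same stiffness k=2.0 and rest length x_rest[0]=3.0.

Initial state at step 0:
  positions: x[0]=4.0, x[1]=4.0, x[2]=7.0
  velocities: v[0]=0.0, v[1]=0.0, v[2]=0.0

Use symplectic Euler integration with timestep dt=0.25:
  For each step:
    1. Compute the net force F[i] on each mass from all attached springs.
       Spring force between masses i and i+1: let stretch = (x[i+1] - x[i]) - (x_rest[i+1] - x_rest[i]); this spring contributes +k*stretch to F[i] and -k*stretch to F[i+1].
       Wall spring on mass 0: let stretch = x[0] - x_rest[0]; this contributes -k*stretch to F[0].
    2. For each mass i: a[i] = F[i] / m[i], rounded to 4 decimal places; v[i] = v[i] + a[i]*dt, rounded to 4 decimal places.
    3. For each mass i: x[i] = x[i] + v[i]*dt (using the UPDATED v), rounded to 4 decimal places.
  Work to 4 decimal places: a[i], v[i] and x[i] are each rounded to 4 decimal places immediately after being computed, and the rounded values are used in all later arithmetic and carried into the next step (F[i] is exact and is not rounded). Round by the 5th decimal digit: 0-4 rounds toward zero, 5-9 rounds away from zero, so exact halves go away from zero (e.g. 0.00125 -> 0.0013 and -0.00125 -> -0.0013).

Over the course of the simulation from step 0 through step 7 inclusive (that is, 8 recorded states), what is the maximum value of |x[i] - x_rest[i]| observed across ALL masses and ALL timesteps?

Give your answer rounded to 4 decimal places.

Step 0: x=[4.0000 4.0000 7.0000] v=[0.0000 0.0000 0.0000]
Step 1: x=[3.5000 4.3750 7.0000] v=[-2.0000 1.5000 0.0000]
Step 2: x=[2.6719 4.9688 7.0469] v=[-3.3125 2.3750 0.1875]
Step 3: x=[1.7969 5.5352 7.2090] v=[-3.5000 2.2656 0.6485]
Step 4: x=[1.1646 5.8436 7.5369] v=[-2.5293 1.2334 1.3116]
Step 5: x=[0.9716 5.7787 8.0282] v=[-0.7721 -0.2595 1.9650]
Step 6: x=[1.2580 5.3941 8.6133] v=[1.1457 -1.5383 2.3403]
Step 7: x=[1.9042 4.8949 9.1710] v=[2.5848 -1.9968 2.2307]
Max displacement = 2.0284

Answer: 2.0284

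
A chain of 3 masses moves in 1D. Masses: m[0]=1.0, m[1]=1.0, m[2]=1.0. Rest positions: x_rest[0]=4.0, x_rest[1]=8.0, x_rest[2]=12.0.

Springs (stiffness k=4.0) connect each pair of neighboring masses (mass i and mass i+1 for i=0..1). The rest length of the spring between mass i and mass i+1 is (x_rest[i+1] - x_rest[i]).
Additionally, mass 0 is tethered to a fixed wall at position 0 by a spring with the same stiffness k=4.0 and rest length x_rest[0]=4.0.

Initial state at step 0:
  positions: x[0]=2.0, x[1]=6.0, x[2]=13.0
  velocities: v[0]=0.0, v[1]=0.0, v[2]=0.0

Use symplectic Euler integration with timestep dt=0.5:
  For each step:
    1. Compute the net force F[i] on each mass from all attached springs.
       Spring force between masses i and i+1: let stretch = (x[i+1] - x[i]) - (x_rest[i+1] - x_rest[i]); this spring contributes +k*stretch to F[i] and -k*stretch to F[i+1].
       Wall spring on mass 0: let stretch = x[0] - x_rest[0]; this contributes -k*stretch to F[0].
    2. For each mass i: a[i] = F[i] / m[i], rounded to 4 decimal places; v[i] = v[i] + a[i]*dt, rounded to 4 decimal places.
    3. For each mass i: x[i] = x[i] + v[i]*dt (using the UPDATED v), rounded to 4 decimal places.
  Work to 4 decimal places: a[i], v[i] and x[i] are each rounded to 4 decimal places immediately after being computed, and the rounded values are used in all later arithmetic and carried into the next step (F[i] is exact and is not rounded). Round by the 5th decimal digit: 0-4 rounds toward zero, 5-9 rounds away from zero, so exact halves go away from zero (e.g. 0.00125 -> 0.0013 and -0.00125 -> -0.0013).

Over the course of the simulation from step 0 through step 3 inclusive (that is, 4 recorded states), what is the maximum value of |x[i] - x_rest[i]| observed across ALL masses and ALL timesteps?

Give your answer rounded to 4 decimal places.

Answer: 3.0000

Derivation:
Step 0: x=[2.0000 6.0000 13.0000] v=[0.0000 0.0000 0.0000]
Step 1: x=[4.0000 9.0000 10.0000] v=[4.0000 6.0000 -6.0000]
Step 2: x=[7.0000 8.0000 10.0000] v=[6.0000 -2.0000 0.0000]
Step 3: x=[4.0000 8.0000 12.0000] v=[-6.0000 0.0000 4.0000]
Max displacement = 3.0000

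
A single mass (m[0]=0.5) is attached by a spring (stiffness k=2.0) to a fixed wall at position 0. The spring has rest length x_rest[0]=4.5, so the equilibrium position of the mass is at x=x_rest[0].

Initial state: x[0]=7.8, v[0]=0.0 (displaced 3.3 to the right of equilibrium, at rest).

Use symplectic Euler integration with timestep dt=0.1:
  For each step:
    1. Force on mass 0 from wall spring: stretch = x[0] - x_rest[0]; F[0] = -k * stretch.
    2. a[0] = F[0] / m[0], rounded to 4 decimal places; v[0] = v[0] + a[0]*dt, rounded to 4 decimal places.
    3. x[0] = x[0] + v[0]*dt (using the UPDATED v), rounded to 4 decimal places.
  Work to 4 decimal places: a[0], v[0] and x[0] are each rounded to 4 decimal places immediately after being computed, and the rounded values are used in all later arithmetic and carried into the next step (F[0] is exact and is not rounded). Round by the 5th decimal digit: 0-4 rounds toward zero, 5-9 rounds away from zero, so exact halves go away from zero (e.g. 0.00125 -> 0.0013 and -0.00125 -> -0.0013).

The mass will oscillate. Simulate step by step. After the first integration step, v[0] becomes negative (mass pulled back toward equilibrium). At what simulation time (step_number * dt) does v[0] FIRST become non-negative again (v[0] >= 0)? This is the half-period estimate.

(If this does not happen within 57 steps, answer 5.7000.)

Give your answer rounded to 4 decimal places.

Step 0: x=[7.8000] v=[0.0000]
Step 1: x=[7.6680] v=[-1.3200]
Step 2: x=[7.4093] v=[-2.5872]
Step 3: x=[7.0342] v=[-3.7509]
Step 4: x=[6.5577] v=[-4.7646]
Step 5: x=[5.9989] v=[-5.5877]
Step 6: x=[5.3802] v=[-6.1873]
Step 7: x=[4.7263] v=[-6.5394]
Step 8: x=[4.0633] v=[-6.6299]
Step 9: x=[3.4178] v=[-6.4552]
Step 10: x=[2.8156] v=[-6.0223]
Step 11: x=[2.2808] v=[-5.3485]
Step 12: x=[1.8347] v=[-4.4608]
Step 13: x=[1.4952] v=[-3.3947]
Step 14: x=[1.2759] v=[-2.1928]
Step 15: x=[1.1856] v=[-0.9032]
Step 16: x=[1.2279] v=[0.4226]
First v>=0 after going negative at step 16, time=1.6000

Answer: 1.6000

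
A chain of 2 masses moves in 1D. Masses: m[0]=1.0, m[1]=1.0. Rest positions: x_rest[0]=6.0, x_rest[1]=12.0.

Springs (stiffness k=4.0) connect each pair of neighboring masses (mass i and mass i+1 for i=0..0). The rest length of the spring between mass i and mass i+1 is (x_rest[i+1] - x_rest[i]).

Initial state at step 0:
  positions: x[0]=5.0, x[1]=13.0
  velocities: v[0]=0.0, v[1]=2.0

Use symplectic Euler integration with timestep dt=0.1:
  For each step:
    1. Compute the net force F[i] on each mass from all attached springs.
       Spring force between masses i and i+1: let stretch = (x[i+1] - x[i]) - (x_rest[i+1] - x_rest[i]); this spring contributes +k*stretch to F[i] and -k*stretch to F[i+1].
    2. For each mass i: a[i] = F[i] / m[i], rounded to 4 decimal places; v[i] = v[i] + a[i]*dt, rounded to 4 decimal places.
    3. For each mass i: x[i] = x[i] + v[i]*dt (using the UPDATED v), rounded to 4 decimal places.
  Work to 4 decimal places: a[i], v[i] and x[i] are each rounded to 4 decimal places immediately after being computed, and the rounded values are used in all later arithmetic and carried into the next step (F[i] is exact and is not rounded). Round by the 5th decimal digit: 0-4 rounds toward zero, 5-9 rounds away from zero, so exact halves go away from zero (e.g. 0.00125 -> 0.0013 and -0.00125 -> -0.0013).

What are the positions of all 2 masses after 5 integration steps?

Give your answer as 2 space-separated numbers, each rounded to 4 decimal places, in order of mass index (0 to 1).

Answer: 6.1370 12.8630

Derivation:
Step 0: x=[5.0000 13.0000] v=[0.0000 2.0000]
Step 1: x=[5.0800 13.1200] v=[0.8000 1.2000]
Step 2: x=[5.2416 13.1584] v=[1.6160 0.3840]
Step 3: x=[5.4799 13.1201] v=[2.3827 -0.3827]
Step 4: x=[5.7838 13.0162] v=[3.0388 -1.0388]
Step 5: x=[6.1370 12.8630] v=[3.5318 -1.5318]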